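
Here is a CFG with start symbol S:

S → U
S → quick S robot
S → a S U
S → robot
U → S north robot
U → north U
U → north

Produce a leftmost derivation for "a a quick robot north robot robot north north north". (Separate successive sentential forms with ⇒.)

S ⇒ a S U ⇒ a a S U U ⇒ a a quick S robot U U ⇒ a a quick U robot U U ⇒ a a quick S north robot robot U U ⇒ a a quick robot north robot robot U U ⇒ a a quick robot north robot robot north U U ⇒ a a quick robot north robot robot north north U ⇒ a a quick robot north robot robot north north north

S ⇒ a S U   [S → a S U]
a S U ⇒ a a S U U   [S → a S U]
a a S U U ⇒ a a quick S robot U U   [S → quick S robot]
a a quick S robot U U ⇒ a a quick U robot U U   [S → U]
a a quick U robot U U ⇒ a a quick S north robot robot U U   [U → S north robot]
a a quick S north robot robot U U ⇒ a a quick robot north robot robot U U   [S → robot]
a a quick robot north robot robot U U ⇒ a a quick robot north robot robot north U U   [U → north U]
a a quick robot north robot robot north U U ⇒ a a quick robot north robot robot north north U   [U → north]
a a quick robot north robot robot north north U ⇒ a a quick robot north robot robot north north north   [U → north]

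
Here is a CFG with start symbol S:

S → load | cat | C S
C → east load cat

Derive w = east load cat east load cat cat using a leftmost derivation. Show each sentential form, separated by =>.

S => C S => east load cat S => east load cat C S => east load cat east load cat S => east load cat east load cat cat

S => C S   [S → C S]
C S => east load cat S   [C → east load cat]
east load cat S => east load cat C S   [S → C S]
east load cat C S => east load cat east load cat S   [C → east load cat]
east load cat east load cat S => east load cat east load cat cat   [S → cat]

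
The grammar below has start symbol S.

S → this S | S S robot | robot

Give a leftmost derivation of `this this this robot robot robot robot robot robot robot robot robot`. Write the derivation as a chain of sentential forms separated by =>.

S => S S robot   [S → S S robot]
S S robot => this S S robot   [S → this S]
this S S robot => this S S robot S robot   [S → S S robot]
this S S robot S robot => this this S S robot S robot   [S → this S]
this this S S robot S robot => this this this S S robot S robot   [S → this S]
this this this S S robot S robot => this this this S S robot S robot S robot   [S → S S robot]
this this this S S robot S robot S robot => this this this S S robot S robot S robot S robot   [S → S S robot]
this this this S S robot S robot S robot S robot => this this this robot S robot S robot S robot S robot   [S → robot]
this this this robot S robot S robot S robot S robot => this this this robot robot robot S robot S robot S robot   [S → robot]
this this this robot robot robot S robot S robot S robot => this this this robot robot robot robot robot S robot S robot   [S → robot]
this this this robot robot robot robot robot S robot S robot => this this this robot robot robot robot robot robot robot S robot   [S → robot]
this this this robot robot robot robot robot robot robot S robot => this this this robot robot robot robot robot robot robot robot robot   [S → robot]

S => S S robot => this S S robot => this S S robot S robot => this this S S robot S robot => this this this S S robot S robot => this this this S S robot S robot S robot => this this this S S robot S robot S robot S robot => this this this robot S robot S robot S robot S robot => this this this robot robot robot S robot S robot S robot => this this this robot robot robot robot robot S robot S robot => this this this robot robot robot robot robot robot robot S robot => this this this robot robot robot robot robot robot robot robot robot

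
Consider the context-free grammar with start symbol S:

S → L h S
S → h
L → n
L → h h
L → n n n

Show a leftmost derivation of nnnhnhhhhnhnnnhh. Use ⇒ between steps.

S⇒LhS⇒nnnhS⇒nnnhLhS⇒nnnhnhS⇒nnnhnhLhS⇒nnnhnhhhhS⇒nnnhnhhhhLhS⇒nnnhnhhhhnhS⇒nnnhnhhhhnhLhS⇒nnnhnhhhhnhnnnhS⇒nnnhnhhhhnhnnnhh

S ⇒ LhS   [S → L h S]
LhS ⇒ nnnhS   [L → n n n]
nnnhS ⇒ nnnhLhS   [S → L h S]
nnnhLhS ⇒ nnnhnhS   [L → n]
nnnhnhS ⇒ nnnhnhLhS   [S → L h S]
nnnhnhLhS ⇒ nnnhnhhhhS   [L → h h]
nnnhnhhhhS ⇒ nnnhnhhhhLhS   [S → L h S]
nnnhnhhhhLhS ⇒ nnnhnhhhhnhS   [L → n]
nnnhnhhhhnhS ⇒ nnnhnhhhhnhLhS   [S → L h S]
nnnhnhhhhnhLhS ⇒ nnnhnhhhhnhnnnhS   [L → n n n]
nnnhnhhhhnhnnnhS ⇒ nnnhnhhhhnhnnnhh   [S → h]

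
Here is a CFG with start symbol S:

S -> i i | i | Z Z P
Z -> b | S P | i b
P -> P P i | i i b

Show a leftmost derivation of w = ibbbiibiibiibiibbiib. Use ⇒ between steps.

S⇒ZZP⇒SPZP⇒ZZPPZP⇒ibZPPZP⇒ibSPPPZP⇒ibZZPPPPZP⇒ibbZPPPPZP⇒ibbbPPPPZP⇒ibbbiibPPPZP⇒ibbbiibiibPPZP⇒ibbbiibiibiibPZP⇒ibbbiibiibiibiibZP⇒ibbbiibiibiibiibbP⇒ibbbiibiibiibiibbiib

S ⇒ ZZP   [S -> Z Z P]
ZZP ⇒ SPZP   [Z -> S P]
SPZP ⇒ ZZPPZP   [S -> Z Z P]
ZZPPZP ⇒ ibZPPZP   [Z -> i b]
ibZPPZP ⇒ ibSPPPZP   [Z -> S P]
ibSPPPZP ⇒ ibZZPPPPZP   [S -> Z Z P]
ibZZPPPPZP ⇒ ibbZPPPPZP   [Z -> b]
ibbZPPPPZP ⇒ ibbbPPPPZP   [Z -> b]
ibbbPPPPZP ⇒ ibbbiibPPPZP   [P -> i i b]
ibbbiibPPPZP ⇒ ibbbiibiibPPZP   [P -> i i b]
ibbbiibiibPPZP ⇒ ibbbiibiibiibPZP   [P -> i i b]
ibbbiibiibiibPZP ⇒ ibbbiibiibiibiibZP   [P -> i i b]
ibbbiibiibiibiibZP ⇒ ibbbiibiibiibiibbP   [Z -> b]
ibbbiibiibiibiibbP ⇒ ibbbiibiibiibiibbiib   [P -> i i b]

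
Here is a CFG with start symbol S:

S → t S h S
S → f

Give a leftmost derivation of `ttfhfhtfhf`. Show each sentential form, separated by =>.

S => tShS => ttShShS => ttfhShS => ttfhfhS => ttfhfhtShS => ttfhfhtfhS => ttfhfhtfhf

S => tShS   [S → t S h S]
tShS => ttShShS   [S → t S h S]
ttShShS => ttfhShS   [S → f]
ttfhShS => ttfhfhS   [S → f]
ttfhfhS => ttfhfhtShS   [S → t S h S]
ttfhfhtShS => ttfhfhtfhS   [S → f]
ttfhfhtfhS => ttfhfhtfhf   [S → f]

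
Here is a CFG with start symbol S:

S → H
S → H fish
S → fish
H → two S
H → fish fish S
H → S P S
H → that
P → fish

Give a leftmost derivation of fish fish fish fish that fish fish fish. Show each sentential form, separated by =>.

S => H   [S → H]
H => S P S   [H → S P S]
S P S => H fish P S   [S → H fish]
H fish P S => S P S fish P S   [H → S P S]
S P S fish P S => fish P S fish P S   [S → fish]
fish P S fish P S => fish fish S fish P S   [P → fish]
fish fish S fish P S => fish fish H fish P S   [S → H]
fish fish H fish P S => fish fish fish fish S fish P S   [H → fish fish S]
fish fish fish fish S fish P S => fish fish fish fish H fish P S   [S → H]
fish fish fish fish H fish P S => fish fish fish fish that fish P S   [H → that]
fish fish fish fish that fish P S => fish fish fish fish that fish fish S   [P → fish]
fish fish fish fish that fish fish S => fish fish fish fish that fish fish fish   [S → fish]

S => H => S P S => H fish P S => S P S fish P S => fish P S fish P S => fish fish S fish P S => fish fish H fish P S => fish fish fish fish S fish P S => fish fish fish fish H fish P S => fish fish fish fish that fish P S => fish fish fish fish that fish fish S => fish fish fish fish that fish fish fish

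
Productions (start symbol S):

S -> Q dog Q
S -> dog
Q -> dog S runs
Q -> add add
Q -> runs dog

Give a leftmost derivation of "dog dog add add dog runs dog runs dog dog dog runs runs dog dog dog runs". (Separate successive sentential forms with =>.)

S => Q dog Q => dog S runs dog Q => dog Q dog Q runs dog Q => dog dog S runs dog Q runs dog Q => dog dog Q dog Q runs dog Q runs dog Q => dog dog add add dog Q runs dog Q runs dog Q => dog dog add add dog runs dog runs dog Q runs dog Q => dog dog add add dog runs dog runs dog dog S runs runs dog Q => dog dog add add dog runs dog runs dog dog dog runs runs dog Q => dog dog add add dog runs dog runs dog dog dog runs runs dog dog S runs => dog dog add add dog runs dog runs dog dog dog runs runs dog dog dog runs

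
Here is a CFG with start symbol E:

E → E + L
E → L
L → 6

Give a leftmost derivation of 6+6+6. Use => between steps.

E => E+L   [E → E + L]
E+L => E+L+L   [E → E + L]
E+L+L => L+L+L   [E → L]
L+L+L => 6+L+L   [L → 6]
6+L+L => 6+6+L   [L → 6]
6+6+L => 6+6+6   [L → 6]

E => E+L => E+L+L => L+L+L => 6+L+L => 6+6+L => 6+6+6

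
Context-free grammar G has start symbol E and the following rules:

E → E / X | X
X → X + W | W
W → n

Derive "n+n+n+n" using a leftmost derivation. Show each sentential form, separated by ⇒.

E⇒X⇒X+W⇒X+W+W⇒X+W+W+W⇒W+W+W+W⇒n+W+W+W⇒n+n+W+W⇒n+n+n+W⇒n+n+n+n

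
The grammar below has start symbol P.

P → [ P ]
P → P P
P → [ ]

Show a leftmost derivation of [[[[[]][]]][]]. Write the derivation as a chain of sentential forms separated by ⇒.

P ⇒ [P] ⇒ [PP] ⇒ [[P]P] ⇒ [[[P]]P] ⇒ [[[PP]]P] ⇒ [[[[P]P]]P] ⇒ [[[[[]]P]]P] ⇒ [[[[[]][]]]P] ⇒ [[[[[]][]]][]]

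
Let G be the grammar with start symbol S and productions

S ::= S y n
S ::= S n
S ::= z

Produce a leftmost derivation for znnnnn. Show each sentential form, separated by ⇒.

S ⇒ Sn ⇒ Snn ⇒ Snnn ⇒ Snnnn ⇒ Snnnnn ⇒ znnnnn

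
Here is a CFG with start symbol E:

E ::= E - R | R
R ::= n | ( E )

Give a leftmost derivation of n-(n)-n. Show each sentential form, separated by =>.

E=>E-R=>E-R-R=>R-R-R=>n-R-R=>n-(E)-R=>n-(R)-R=>n-(n)-R=>n-(n)-n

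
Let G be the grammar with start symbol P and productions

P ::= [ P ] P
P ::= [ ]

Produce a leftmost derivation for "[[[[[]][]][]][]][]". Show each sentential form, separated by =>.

P => [P]P   [P ::= [ P ] P]
[P]P => [[P]P]P   [P ::= [ P ] P]
[[P]P]P => [[[P]P]P]P   [P ::= [ P ] P]
[[[P]P]P]P => [[[[P]P]P]P]P   [P ::= [ P ] P]
[[[[P]P]P]P]P => [[[[[]]P]P]P]P   [P ::= [ ]]
[[[[[]]P]P]P]P => [[[[[]][]]P]P]P   [P ::= [ ]]
[[[[[]][]]P]P]P => [[[[[]][]][]]P]P   [P ::= [ ]]
[[[[[]][]][]]P]P => [[[[[]][]][]][]]P   [P ::= [ ]]
[[[[[]][]][]][]]P => [[[[[]][]][]][]][]   [P ::= [ ]]

P => [P]P => [[P]P]P => [[[P]P]P]P => [[[[P]P]P]P]P => [[[[[]]P]P]P]P => [[[[[]][]]P]P]P => [[[[[]][]][]]P]P => [[[[[]][]][]][]]P => [[[[[]][]][]][]][]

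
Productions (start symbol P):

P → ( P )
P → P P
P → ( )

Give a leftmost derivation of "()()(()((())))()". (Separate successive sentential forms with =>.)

P => PP   [P → P P]
PP => PPP   [P → P P]
PPP => ()PP   [P → ( )]
()PP => ()()P   [P → ( )]
()()P => ()()PP   [P → P P]
()()PP => ()()(P)P   [P → ( P )]
()()(P)P => ()()(PP)P   [P → P P]
()()(PP)P => ()()(()P)P   [P → ( )]
()()(()P)P => ()()(()(P))P   [P → ( P )]
()()(()(P))P => ()()(()((P)))P   [P → ( P )]
()()(()((P)))P => ()()(()((())))P   [P → ( )]
()()(()((())))P => ()()(()((())))()   [P → ( )]

P => PP => PPP => ()PP => ()()P => ()()PP => ()()(P)P => ()()(PP)P => ()()(()P)P => ()()(()(P))P => ()()(()((P)))P => ()()(()((())))P => ()()(()((())))()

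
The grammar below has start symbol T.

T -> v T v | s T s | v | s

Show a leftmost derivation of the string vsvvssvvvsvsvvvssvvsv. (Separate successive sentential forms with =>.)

T => vTv   [T -> v T v]
vTv => vsTsv   [T -> s T s]
vsTsv => vsvTvsv   [T -> v T v]
vsvTvsv => vsvvTvvsv   [T -> v T v]
vsvvTvvsv => vsvvsTsvvsv   [T -> s T s]
vsvvsTsvvsv => vsvvssTssvvsv   [T -> s T s]
vsvvssTssvvsv => vsvvssvTvssvvsv   [T -> v T v]
vsvvssvTvssvvsv => vsvvssvvTvvssvvsv   [T -> v T v]
vsvvssvvTvvssvvsv => vsvvssvvvTvvvssvvsv   [T -> v T v]
vsvvssvvvTvvvssvvsv => vsvvssvvvsTsvvvssvvsv   [T -> s T s]
vsvvssvvvsTsvvvssvvsv => vsvvssvvvsvsvvvssvvsv   [T -> v]

T=>vTv=>vsTsv=>vsvTvsv=>vsvvTvvsv=>vsvvsTsvvsv=>vsvvssTssvvsv=>vsvvssvTvssvvsv=>vsvvssvvTvvssvvsv=>vsvvssvvvTvvvssvvsv=>vsvvssvvvsTsvvvssvvsv=>vsvvssvvvsvsvvvssvvsv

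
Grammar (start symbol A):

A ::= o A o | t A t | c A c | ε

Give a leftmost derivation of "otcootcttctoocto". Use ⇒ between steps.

A ⇒ oAo   [A ::= o A o]
oAo ⇒ otAto   [A ::= t A t]
otAto ⇒ otcActo   [A ::= c A c]
otcActo ⇒ otcoAocto   [A ::= o A o]
otcoAocto ⇒ otcooAoocto   [A ::= o A o]
otcooAoocto ⇒ otcootAtoocto   [A ::= t A t]
otcootAtoocto ⇒ otcootcActoocto   [A ::= c A c]
otcootcActoocto ⇒ otcootctAtctoocto   [A ::= t A t]
otcootctAtctoocto ⇒ otcootcttctoocto   [A ::= ε]

A ⇒ oAo ⇒ otAto ⇒ otcActo ⇒ otcoAocto ⇒ otcooAoocto ⇒ otcootAtoocto ⇒ otcootcActoocto ⇒ otcootctAtctoocto ⇒ otcootcttctoocto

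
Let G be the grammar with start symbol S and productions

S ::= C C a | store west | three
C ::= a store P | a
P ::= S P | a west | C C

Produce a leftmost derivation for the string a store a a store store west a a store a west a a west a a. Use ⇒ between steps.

S ⇒ C C a ⇒ a store P C a ⇒ a store S P C a ⇒ a store C C a P C a ⇒ a store a C a P C a ⇒ a store a a store P a P C a ⇒ a store a a store S P a P C a ⇒ a store a a store store west P a P C a ⇒ a store a a store store west C C a P C a ⇒ a store a a store store west a C a P C a ⇒ a store a a store store west a a store P a P C a ⇒ a store a a store store west a a store a west a P C a ⇒ a store a a store store west a a store a west a a west C a ⇒ a store a a store store west a a store a west a a west a a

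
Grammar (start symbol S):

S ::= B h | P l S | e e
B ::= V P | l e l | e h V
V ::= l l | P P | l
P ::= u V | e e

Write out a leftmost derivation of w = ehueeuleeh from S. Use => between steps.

S=>Bh=>ehVh=>ehPPh=>ehuVPh=>ehuPPPh=>ehueePPh=>ehueeuVPh=>ehueeulPh=>ehueeuleeh

S => Bh   [S ::= B h]
Bh => ehVh   [B ::= e h V]
ehVh => ehPPh   [V ::= P P]
ehPPh => ehuVPh   [P ::= u V]
ehuVPh => ehuPPPh   [V ::= P P]
ehuPPPh => ehueePPh   [P ::= e e]
ehueePPh => ehueeuVPh   [P ::= u V]
ehueeuVPh => ehueeulPh   [V ::= l]
ehueeulPh => ehueeuleeh   [P ::= e e]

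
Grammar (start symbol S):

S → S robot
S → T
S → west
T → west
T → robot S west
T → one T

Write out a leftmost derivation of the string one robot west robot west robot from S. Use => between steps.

S => S robot => T robot => one T robot => one robot S west robot => one robot S robot west robot => one robot west robot west robot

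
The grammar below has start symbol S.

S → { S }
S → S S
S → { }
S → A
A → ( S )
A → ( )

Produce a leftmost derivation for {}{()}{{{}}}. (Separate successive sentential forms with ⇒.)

S ⇒ SS   [S → S S]
SS ⇒ SSS   [S → S S]
SSS ⇒ {}SS   [S → { }]
{}SS ⇒ {}{S}S   [S → { S }]
{}{S}S ⇒ {}{A}S   [S → A]
{}{A}S ⇒ {}{()}S   [A → ( )]
{}{()}S ⇒ {}{()}{S}   [S → { S }]
{}{()}{S} ⇒ {}{()}{{S}}   [S → { S }]
{}{()}{{S}} ⇒ {}{()}{{{}}}   [S → { }]

S ⇒ SS ⇒ SSS ⇒ {}SS ⇒ {}{S}S ⇒ {}{A}S ⇒ {}{()}S ⇒ {}{()}{S} ⇒ {}{()}{{S}} ⇒ {}{()}{{{}}}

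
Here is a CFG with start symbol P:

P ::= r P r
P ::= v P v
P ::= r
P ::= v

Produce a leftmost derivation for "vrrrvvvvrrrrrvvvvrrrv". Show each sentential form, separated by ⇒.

P⇒vPv⇒vrPrv⇒vrrPrrv⇒vrrrPrrrv⇒vrrrvPvrrrv⇒vrrrvvPvvrrrv⇒vrrrvvvPvvvrrrv⇒vrrrvvvvPvvvvrrrv⇒vrrrvvvvrPrvvvvrrrv⇒vrrrvvvvrrPrrvvvvrrrv⇒vrrrvvvvrrrrrvvvvrrrv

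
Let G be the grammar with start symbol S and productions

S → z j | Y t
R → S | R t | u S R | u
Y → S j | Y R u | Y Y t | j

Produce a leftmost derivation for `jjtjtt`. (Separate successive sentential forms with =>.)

S => Yt => YYtt => YYtYtt => jYtYtt => jjtYtt => jjtjtt

S => Yt   [S → Y t]
Yt => YYtt   [Y → Y Y t]
YYtt => YYtYtt   [Y → Y Y t]
YYtYtt => jYtYtt   [Y → j]
jYtYtt => jjtYtt   [Y → j]
jjtYtt => jjtjtt   [Y → j]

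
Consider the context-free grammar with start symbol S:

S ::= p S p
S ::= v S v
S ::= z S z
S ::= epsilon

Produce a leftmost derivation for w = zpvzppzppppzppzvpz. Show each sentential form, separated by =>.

S => zSz => zpSpz => zpvSvpz => zpvzSzvpz => zpvzpSpzvpz => zpvzppSppzvpz => zpvzppzSzppzvpz => zpvzppzpSpzppzvpz => zpvzppzppSppzppzvpz => zpvzppzppppzppzvpz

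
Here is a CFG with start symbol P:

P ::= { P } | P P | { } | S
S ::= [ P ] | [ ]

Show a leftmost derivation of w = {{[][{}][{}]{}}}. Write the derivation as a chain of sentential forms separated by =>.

P => {P} => {{P}} => {{PP}} => {{PPP}} => {{PPPP}} => {{SPPP}} => {{[]PPP}} => {{[]SPP}} => {{[][P]PP}} => {{[][{}]PP}} => {{[][{}]SP}} => {{[][{}][P]P}} => {{[][{}][{}]P}} => {{[][{}][{}]{}}}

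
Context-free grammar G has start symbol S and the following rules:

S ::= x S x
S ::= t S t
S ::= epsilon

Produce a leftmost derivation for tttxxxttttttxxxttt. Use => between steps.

S => tSt => ttStt => tttSttt => tttxSxttt => tttxxSxxttt => tttxxxSxxxttt => tttxxxtStxxxttt => tttxxxttSttxxxttt => tttxxxtttStttxxxttt => tttxxxttttttxxxttt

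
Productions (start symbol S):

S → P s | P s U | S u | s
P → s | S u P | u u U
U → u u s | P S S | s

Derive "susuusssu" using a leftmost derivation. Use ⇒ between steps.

S ⇒ Su   [S → S u]
Su ⇒ PsUu   [S → P s U]
PsUu ⇒ SuPsUu   [P → S u P]
SuPsUu ⇒ suPsUu   [S → s]
suPsUu ⇒ suSuPsUu   [P → S u P]
suSuPsUu ⇒ suSuuPsUu   [S → S u]
suSuuPsUu ⇒ susuuPsUu   [S → s]
susuuPsUu ⇒ susuussUu   [P → s]
susuussUu ⇒ susuusssu   [U → s]

S ⇒ Su ⇒ PsUu ⇒ SuPsUu ⇒ suPsUu ⇒ suSuPsUu ⇒ suSuuPsUu ⇒ susuuPsUu ⇒ susuussUu ⇒ susuusssu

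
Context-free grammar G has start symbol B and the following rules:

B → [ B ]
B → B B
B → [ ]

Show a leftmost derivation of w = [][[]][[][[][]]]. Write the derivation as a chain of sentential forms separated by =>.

B => BB   [B → B B]
BB => []B   [B → [ ]]
[]B => []BB   [B → B B]
[]BB => [][B]B   [B → [ B ]]
[][B]B => [][[]]B   [B → [ ]]
[][[]]B => [][[]][B]   [B → [ B ]]
[][[]][B] => [][[]][BB]   [B → B B]
[][[]][BB] => [][[]][[]B]   [B → [ ]]
[][[]][[]B] => [][[]][[][B]]   [B → [ B ]]
[][[]][[][B]] => [][[]][[][BB]]   [B → B B]
[][[]][[][BB]] => [][[]][[][[]B]]   [B → [ ]]
[][[]][[][[]B]] => [][[]][[][[][]]]   [B → [ ]]

B=>BB=>[]B=>[]BB=>[][B]B=>[][[]]B=>[][[]][B]=>[][[]][BB]=>[][[]][[]B]=>[][[]][[][B]]=>[][[]][[][BB]]=>[][[]][[][[]B]]=>[][[]][[][[][]]]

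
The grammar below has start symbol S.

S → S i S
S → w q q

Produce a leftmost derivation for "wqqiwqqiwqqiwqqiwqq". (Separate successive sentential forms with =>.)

S => SiS => wqqiS => wqqiSiS => wqqiSiSiS => wqqiSiSiSiS => wqqiwqqiSiSiS => wqqiwqqiwqqiSiS => wqqiwqqiwqqiwqqiS => wqqiwqqiwqqiwqqiwqq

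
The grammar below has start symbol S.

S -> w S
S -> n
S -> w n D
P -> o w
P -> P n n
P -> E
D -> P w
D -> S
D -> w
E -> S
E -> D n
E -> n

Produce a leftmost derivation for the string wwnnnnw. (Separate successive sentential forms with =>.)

S => wS   [S -> w S]
wS => wwnD   [S -> w n D]
wwnD => wwnPw   [D -> P w]
wwnPw => wwnPnnw   [P -> P n n]
wwnPnnw => wwnEnnw   [P -> E]
wwnEnnw => wwnnnnw   [E -> n]

S => wS => wwnD => wwnPw => wwnPnnw => wwnEnnw => wwnnnnw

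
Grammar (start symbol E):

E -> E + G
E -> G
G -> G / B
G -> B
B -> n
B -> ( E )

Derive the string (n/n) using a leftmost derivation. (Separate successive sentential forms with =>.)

E => G   [E -> G]
G => B   [G -> B]
B => (E)   [B -> ( E )]
(E) => (G)   [E -> G]
(G) => (G/B)   [G -> G / B]
(G/B) => (B/B)   [G -> B]
(B/B) => (n/B)   [B -> n]
(n/B) => (n/n)   [B -> n]

E => G => B => (E) => (G) => (G/B) => (B/B) => (n/B) => (n/n)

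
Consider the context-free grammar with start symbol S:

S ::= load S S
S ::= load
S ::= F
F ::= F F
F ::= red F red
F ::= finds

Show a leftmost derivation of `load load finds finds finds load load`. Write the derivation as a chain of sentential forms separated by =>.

S => load S S => load load S S S => load load F S S => load load F F S S => load load F F F S S => load load finds F F S S => load load finds finds F S S => load load finds finds finds S S => load load finds finds finds load S => load load finds finds finds load load

S => load S S   [S ::= load S S]
load S S => load load S S S   [S ::= load S S]
load load S S S => load load F S S   [S ::= F]
load load F S S => load load F F S S   [F ::= F F]
load load F F S S => load load F F F S S   [F ::= F F]
load load F F F S S => load load finds F F S S   [F ::= finds]
load load finds F F S S => load load finds finds F S S   [F ::= finds]
load load finds finds F S S => load load finds finds finds S S   [F ::= finds]
load load finds finds finds S S => load load finds finds finds load S   [S ::= load]
load load finds finds finds load S => load load finds finds finds load load   [S ::= load]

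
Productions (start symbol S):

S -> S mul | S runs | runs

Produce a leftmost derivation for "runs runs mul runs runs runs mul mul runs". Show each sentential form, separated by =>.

S => S runs => S mul runs => S mul mul runs => S runs mul mul runs => S runs runs mul mul runs => S runs runs runs mul mul runs => S mul runs runs runs mul mul runs => S runs mul runs runs runs mul mul runs => runs runs mul runs runs runs mul mul runs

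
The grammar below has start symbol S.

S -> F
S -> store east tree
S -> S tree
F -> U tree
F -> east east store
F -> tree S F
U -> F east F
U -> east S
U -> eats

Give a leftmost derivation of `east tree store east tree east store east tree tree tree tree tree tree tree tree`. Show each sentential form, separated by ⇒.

S ⇒ S tree ⇒ F tree ⇒ U tree tree ⇒ east S tree tree ⇒ east S tree tree tree ⇒ east S tree tree tree tree ⇒ east F tree tree tree tree ⇒ east tree S F tree tree tree tree ⇒ east tree store east tree F tree tree tree tree ⇒ east tree store east tree U tree tree tree tree tree ⇒ east tree store east tree east S tree tree tree tree tree ⇒ east tree store east tree east S tree tree tree tree tree tree ⇒ east tree store east tree east S tree tree tree tree tree tree tree ⇒ east tree store east tree east store east tree tree tree tree tree tree tree tree

S ⇒ S tree   [S -> S tree]
S tree ⇒ F tree   [S -> F]
F tree ⇒ U tree tree   [F -> U tree]
U tree tree ⇒ east S tree tree   [U -> east S]
east S tree tree ⇒ east S tree tree tree   [S -> S tree]
east S tree tree tree ⇒ east S tree tree tree tree   [S -> S tree]
east S tree tree tree tree ⇒ east F tree tree tree tree   [S -> F]
east F tree tree tree tree ⇒ east tree S F tree tree tree tree   [F -> tree S F]
east tree S F tree tree tree tree ⇒ east tree store east tree F tree tree tree tree   [S -> store east tree]
east tree store east tree F tree tree tree tree ⇒ east tree store east tree U tree tree tree tree tree   [F -> U tree]
east tree store east tree U tree tree tree tree tree ⇒ east tree store east tree east S tree tree tree tree tree   [U -> east S]
east tree store east tree east S tree tree tree tree tree ⇒ east tree store east tree east S tree tree tree tree tree tree   [S -> S tree]
east tree store east tree east S tree tree tree tree tree tree ⇒ east tree store east tree east S tree tree tree tree tree tree tree   [S -> S tree]
east tree store east tree east S tree tree tree tree tree tree tree ⇒ east tree store east tree east store east tree tree tree tree tree tree tree tree   [S -> store east tree]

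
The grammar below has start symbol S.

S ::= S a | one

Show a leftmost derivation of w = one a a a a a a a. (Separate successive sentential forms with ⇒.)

S ⇒ S a ⇒ S a a ⇒ S a a a ⇒ S a a a a ⇒ S a a a a a ⇒ S a a a a a a ⇒ S a a a a a a a ⇒ one a a a a a a a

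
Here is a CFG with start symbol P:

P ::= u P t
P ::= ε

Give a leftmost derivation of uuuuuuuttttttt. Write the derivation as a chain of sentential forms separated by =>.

P => uPt   [P ::= u P t]
uPt => uuPtt   [P ::= u P t]
uuPtt => uuuPttt   [P ::= u P t]
uuuPttt => uuuuPtttt   [P ::= u P t]
uuuuPtttt => uuuuuPttttt   [P ::= u P t]
uuuuuPttttt => uuuuuuPtttttt   [P ::= u P t]
uuuuuuPtttttt => uuuuuuuPttttttt   [P ::= u P t]
uuuuuuuPttttttt => uuuuuuuttttttt   [P ::= ε]

P => uPt => uuPtt => uuuPttt => uuuuPtttt => uuuuuPttttt => uuuuuuPtttttt => uuuuuuuPttttttt => uuuuuuuttttttt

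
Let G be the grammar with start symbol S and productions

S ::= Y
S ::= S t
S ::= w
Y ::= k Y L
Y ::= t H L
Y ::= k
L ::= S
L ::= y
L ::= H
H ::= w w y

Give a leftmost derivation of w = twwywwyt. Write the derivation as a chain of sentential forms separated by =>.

S => St => Yt => tHLt => twwyLt => twwyHt => twwywwyt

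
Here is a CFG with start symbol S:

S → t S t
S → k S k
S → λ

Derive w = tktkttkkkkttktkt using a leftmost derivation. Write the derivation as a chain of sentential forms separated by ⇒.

S ⇒ tSt ⇒ tkSkt ⇒ tktStkt ⇒ tktkSktkt ⇒ tktktStktkt ⇒ tktkttSttktkt ⇒ tktkttkSkttktkt ⇒ tktkttkkSkkttktkt ⇒ tktkttkkkkttktkt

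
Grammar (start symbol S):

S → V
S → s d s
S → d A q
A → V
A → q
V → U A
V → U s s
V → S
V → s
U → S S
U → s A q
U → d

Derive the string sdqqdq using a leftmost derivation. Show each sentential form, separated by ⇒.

S ⇒ V   [S → V]
V ⇒ UA   [V → U A]
UA ⇒ SSA   [U → S S]
SSA ⇒ VSA   [S → V]
VSA ⇒ sSA   [V → s]
sSA ⇒ sdAqA   [S → d A q]
sdAqA ⇒ sdqqA   [A → q]
sdqqA ⇒ sdqqV   [A → V]
sdqqV ⇒ sdqqUA   [V → U A]
sdqqUA ⇒ sdqqdA   [U → d]
sdqqdA ⇒ sdqqdq   [A → q]

S⇒V⇒UA⇒SSA⇒VSA⇒sSA⇒sdAqA⇒sdqqA⇒sdqqV⇒sdqqUA⇒sdqqdA⇒sdqqdq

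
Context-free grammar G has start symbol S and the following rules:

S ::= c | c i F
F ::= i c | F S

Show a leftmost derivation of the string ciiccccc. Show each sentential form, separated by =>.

S => ciF   [S ::= c i F]
ciF => ciFS   [F ::= F S]
ciFS => ciFSS   [F ::= F S]
ciFSS => ciFSSS   [F ::= F S]
ciFSSS => ciFSSSS   [F ::= F S]
ciFSSSS => ciicSSSS   [F ::= i c]
ciicSSSS => ciiccSSS   [S ::= c]
ciiccSSS => ciicccSS   [S ::= c]
ciicccSS => ciiccccS   [S ::= c]
ciiccccS => ciiccccc   [S ::= c]

S=>ciF=>ciFS=>ciFSS=>ciFSSS=>ciFSSSS=>ciicSSSS=>ciiccSSS=>ciicccSS=>ciiccccS=>ciiccccc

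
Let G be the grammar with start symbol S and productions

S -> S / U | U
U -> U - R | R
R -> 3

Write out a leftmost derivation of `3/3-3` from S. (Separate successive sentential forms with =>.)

S => S/U => U/U => R/U => 3/U => 3/U-R => 3/R-R => 3/3-R => 3/3-3

S => S/U   [S -> S / U]
S/U => U/U   [S -> U]
U/U => R/U   [U -> R]
R/U => 3/U   [R -> 3]
3/U => 3/U-R   [U -> U - R]
3/U-R => 3/R-R   [U -> R]
3/R-R => 3/3-R   [R -> 3]
3/3-R => 3/3-3   [R -> 3]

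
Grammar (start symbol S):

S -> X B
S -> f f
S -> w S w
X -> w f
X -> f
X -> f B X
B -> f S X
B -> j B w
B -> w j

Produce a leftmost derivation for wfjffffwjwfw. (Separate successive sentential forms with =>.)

S => XB   [S -> X B]
XB => wfB   [X -> w f]
wfB => wfjBw   [B -> j B w]
wfjBw => wfjfSXw   [B -> f S X]
wfjfSXw => wfjfffXw   [S -> f f]
wfjfffXw => wfjffffBXw   [X -> f B X]
wfjffffBXw => wfjffffwjXw   [B -> w j]
wfjffffwjXw => wfjffffwjwfw   [X -> w f]

S => XB => wfB => wfjBw => wfjfSXw => wfjfffXw => wfjffffBXw => wfjffffwjXw => wfjffffwjwfw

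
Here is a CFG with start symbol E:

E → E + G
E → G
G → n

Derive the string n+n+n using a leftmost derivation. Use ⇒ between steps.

E⇒E+G⇒E+G+G⇒G+G+G⇒n+G+G⇒n+n+G⇒n+n+n

E ⇒ E+G   [E → E + G]
E+G ⇒ E+G+G   [E → E + G]
E+G+G ⇒ G+G+G   [E → G]
G+G+G ⇒ n+G+G   [G → n]
n+G+G ⇒ n+n+G   [G → n]
n+n+G ⇒ n+n+n   [G → n]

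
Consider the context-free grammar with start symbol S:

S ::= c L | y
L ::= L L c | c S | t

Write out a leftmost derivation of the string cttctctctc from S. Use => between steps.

S => cL => cLLc => cLLcLc => cLLcLcLc => cLLcLcLcLc => ctLcLcLcLc => cttcLcLcLc => cttctcLcLc => cttctctcLc => cttctctctc

S => cL   [S ::= c L]
cL => cLLc   [L ::= L L c]
cLLc => cLLcLc   [L ::= L L c]
cLLcLc => cLLcLcLc   [L ::= L L c]
cLLcLcLc => cLLcLcLcLc   [L ::= L L c]
cLLcLcLcLc => ctLcLcLcLc   [L ::= t]
ctLcLcLcLc => cttcLcLcLc   [L ::= t]
cttcLcLcLc => cttctcLcLc   [L ::= t]
cttctcLcLc => cttctctcLc   [L ::= t]
cttctctcLc => cttctctctc   [L ::= t]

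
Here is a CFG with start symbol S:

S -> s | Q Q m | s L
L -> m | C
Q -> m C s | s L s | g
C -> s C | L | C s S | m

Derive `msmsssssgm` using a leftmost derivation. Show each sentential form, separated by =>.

S => QQm => mCsQm => mCsSsQm => msCsSsQm => msCsSsSsQm => msmsSsSsQm => msmsssSsQm => msmsssssQm => msmsssssgm

S => QQm   [S -> Q Q m]
QQm => mCsQm   [Q -> m C s]
mCsQm => mCsSsQm   [C -> C s S]
mCsSsQm => msCsSsQm   [C -> s C]
msCsSsQm => msCsSsSsQm   [C -> C s S]
msCsSsSsQm => msmsSsSsQm   [C -> m]
msmsSsSsQm => msmsssSsQm   [S -> s]
msmsssSsQm => msmsssssQm   [S -> s]
msmsssssQm => msmsssssgm   [Q -> g]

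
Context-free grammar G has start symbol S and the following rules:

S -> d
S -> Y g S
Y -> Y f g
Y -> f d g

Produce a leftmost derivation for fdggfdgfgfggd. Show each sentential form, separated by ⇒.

S ⇒ YgS   [S -> Y g S]
YgS ⇒ fdggS   [Y -> f d g]
fdggS ⇒ fdggYgS   [S -> Y g S]
fdggYgS ⇒ fdggYfggS   [Y -> Y f g]
fdggYfggS ⇒ fdggYfgfggS   [Y -> Y f g]
fdggYfgfggS ⇒ fdggfdgfgfggS   [Y -> f d g]
fdggfdgfgfggS ⇒ fdggfdgfgfggd   [S -> d]

S ⇒ YgS ⇒ fdggS ⇒ fdggYgS ⇒ fdggYfggS ⇒ fdggYfgfggS ⇒ fdggfdgfgfggS ⇒ fdggfdgfgfggd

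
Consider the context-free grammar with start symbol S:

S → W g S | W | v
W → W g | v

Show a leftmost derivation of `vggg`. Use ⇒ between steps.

S ⇒ W   [S → W]
W ⇒ Wg   [W → W g]
Wg ⇒ Wgg   [W → W g]
Wgg ⇒ Wggg   [W → W g]
Wggg ⇒ vggg   [W → v]

S ⇒ W ⇒ Wg ⇒ Wgg ⇒ Wggg ⇒ vggg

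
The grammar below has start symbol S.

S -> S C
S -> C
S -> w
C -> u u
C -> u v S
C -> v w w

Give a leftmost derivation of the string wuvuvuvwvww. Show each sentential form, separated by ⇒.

S ⇒ SC   [S -> S C]
SC ⇒ wC   [S -> w]
wC ⇒ wuvS   [C -> u v S]
wuvS ⇒ wuvC   [S -> C]
wuvC ⇒ wuvuvS   [C -> u v S]
wuvuvS ⇒ wuvuvSC   [S -> S C]
wuvuvSC ⇒ wuvuvCC   [S -> C]
wuvuvCC ⇒ wuvuvuvSC   [C -> u v S]
wuvuvuvSC ⇒ wuvuvuvwC   [S -> w]
wuvuvuvwC ⇒ wuvuvuvwvww   [C -> v w w]

S ⇒ SC ⇒ wC ⇒ wuvS ⇒ wuvC ⇒ wuvuvS ⇒ wuvuvSC ⇒ wuvuvCC ⇒ wuvuvuvSC ⇒ wuvuvuvwC ⇒ wuvuvuvwvww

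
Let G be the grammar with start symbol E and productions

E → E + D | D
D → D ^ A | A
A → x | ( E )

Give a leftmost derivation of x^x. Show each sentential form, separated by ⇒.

E⇒D⇒D^A⇒A^A⇒x^A⇒x^x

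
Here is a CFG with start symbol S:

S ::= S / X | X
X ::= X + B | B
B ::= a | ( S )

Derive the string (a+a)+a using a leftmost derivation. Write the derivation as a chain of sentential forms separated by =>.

S=>X=>X+B=>B+B=>(S)+B=>(X)+B=>(X+B)+B=>(B+B)+B=>(a+B)+B=>(a+a)+B=>(a+a)+a

S => X   [S ::= X]
X => X+B   [X ::= X + B]
X+B => B+B   [X ::= B]
B+B => (S)+B   [B ::= ( S )]
(S)+B => (X)+B   [S ::= X]
(X)+B => (X+B)+B   [X ::= X + B]
(X+B)+B => (B+B)+B   [X ::= B]
(B+B)+B => (a+B)+B   [B ::= a]
(a+B)+B => (a+a)+B   [B ::= a]
(a+a)+B => (a+a)+a   [B ::= a]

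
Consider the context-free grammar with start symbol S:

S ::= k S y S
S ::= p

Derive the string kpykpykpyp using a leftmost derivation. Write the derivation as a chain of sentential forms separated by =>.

S=>kSyS=>kpyS=>kpykSyS=>kpykpyS=>kpykpykSyS=>kpykpykpyS=>kpykpykpyp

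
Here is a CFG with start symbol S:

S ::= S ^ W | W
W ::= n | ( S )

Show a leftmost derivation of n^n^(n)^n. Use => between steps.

S => S^W => S^W^W => S^W^W^W => W^W^W^W => n^W^W^W => n^n^W^W => n^n^(S)^W => n^n^(W)^W => n^n^(n)^W => n^n^(n)^n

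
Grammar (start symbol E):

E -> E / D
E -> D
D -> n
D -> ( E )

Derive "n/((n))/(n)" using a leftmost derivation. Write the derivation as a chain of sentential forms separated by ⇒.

E⇒E/D⇒E/D/D⇒D/D/D⇒n/D/D⇒n/(E)/D⇒n/(D)/D⇒n/((E))/D⇒n/((D))/D⇒n/((n))/D⇒n/((n))/(E)⇒n/((n))/(D)⇒n/((n))/(n)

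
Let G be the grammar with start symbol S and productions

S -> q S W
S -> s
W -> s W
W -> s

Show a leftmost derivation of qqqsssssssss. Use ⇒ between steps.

S⇒qSW⇒qqSWW⇒qqqSWWW⇒qqqsWWW⇒qqqssWWW⇒qqqsssWWW⇒qqqssssWWW⇒qqqsssssWWW⇒qqqssssssWWW⇒qqqsssssssWW⇒qqqssssssssW⇒qqqsssssssss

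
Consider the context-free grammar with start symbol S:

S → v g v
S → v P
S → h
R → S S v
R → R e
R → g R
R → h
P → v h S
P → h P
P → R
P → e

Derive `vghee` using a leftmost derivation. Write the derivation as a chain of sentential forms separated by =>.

S => vP => vR => vRe => vRee => vgRee => vghee

S => vP   [S → v P]
vP => vR   [P → R]
vR => vRe   [R → R e]
vRe => vRee   [R → R e]
vRee => vgRee   [R → g R]
vgRee => vghee   [R → h]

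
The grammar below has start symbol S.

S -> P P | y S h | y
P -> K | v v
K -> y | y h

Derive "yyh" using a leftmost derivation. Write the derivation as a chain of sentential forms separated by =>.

S => PP => KP => yP => yK => yyh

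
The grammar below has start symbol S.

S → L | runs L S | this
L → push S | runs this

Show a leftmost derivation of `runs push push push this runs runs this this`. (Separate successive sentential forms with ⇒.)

S ⇒ runs L S ⇒ runs push S S ⇒ runs push L S ⇒ runs push push S S ⇒ runs push push L S ⇒ runs push push push S S ⇒ runs push push push this S ⇒ runs push push push this runs L S ⇒ runs push push push this runs runs this S ⇒ runs push push push this runs runs this this

S ⇒ runs L S   [S → runs L S]
runs L S ⇒ runs push S S   [L → push S]
runs push S S ⇒ runs push L S   [S → L]
runs push L S ⇒ runs push push S S   [L → push S]
runs push push S S ⇒ runs push push L S   [S → L]
runs push push L S ⇒ runs push push push S S   [L → push S]
runs push push push S S ⇒ runs push push push this S   [S → this]
runs push push push this S ⇒ runs push push push this runs L S   [S → runs L S]
runs push push push this runs L S ⇒ runs push push push this runs runs this S   [L → runs this]
runs push push push this runs runs this S ⇒ runs push push push this runs runs this this   [S → this]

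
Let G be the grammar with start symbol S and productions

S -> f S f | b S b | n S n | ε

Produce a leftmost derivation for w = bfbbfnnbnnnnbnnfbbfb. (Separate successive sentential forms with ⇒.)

S ⇒ bSb   [S -> b S b]
bSb ⇒ bfSfb   [S -> f S f]
bfSfb ⇒ bfbSbfb   [S -> b S b]
bfbSbfb ⇒ bfbbSbbfb   [S -> b S b]
bfbbSbbfb ⇒ bfbbfSfbbfb   [S -> f S f]
bfbbfSfbbfb ⇒ bfbbfnSnfbbfb   [S -> n S n]
bfbbfnSnfbbfb ⇒ bfbbfnnSnnfbbfb   [S -> n S n]
bfbbfnnSnnfbbfb ⇒ bfbbfnnbSbnnfbbfb   [S -> b S b]
bfbbfnnbSbnnfbbfb ⇒ bfbbfnnbnSnbnnfbbfb   [S -> n S n]
bfbbfnnbnSnbnnfbbfb ⇒ bfbbfnnbnnSnnbnnfbbfb   [S -> n S n]
bfbbfnnbnnSnnbnnfbbfb ⇒ bfbbfnnbnnnnbnnfbbfb   [S -> ε]

S ⇒ bSb ⇒ bfSfb ⇒ bfbSbfb ⇒ bfbbSbbfb ⇒ bfbbfSfbbfb ⇒ bfbbfnSnfbbfb ⇒ bfbbfnnSnnfbbfb ⇒ bfbbfnnbSbnnfbbfb ⇒ bfbbfnnbnSnbnnfbbfb ⇒ bfbbfnnbnnSnnbnnfbbfb ⇒ bfbbfnnbnnnnbnnfbbfb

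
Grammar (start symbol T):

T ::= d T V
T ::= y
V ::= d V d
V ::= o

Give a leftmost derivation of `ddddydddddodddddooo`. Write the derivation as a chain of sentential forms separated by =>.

T => dTV => ddTVV => dddTVVV => ddddTVVVV => ddddyVVVV => ddddydVdVVV => ddddyddVddVVV => ddddydddVdddVVV => ddddyddddVddddVVV => ddddydddddVdddddVVV => ddddydddddodddddVVV => ddddydddddodddddoVV => ddddydddddodddddooV => ddddydddddodddddooo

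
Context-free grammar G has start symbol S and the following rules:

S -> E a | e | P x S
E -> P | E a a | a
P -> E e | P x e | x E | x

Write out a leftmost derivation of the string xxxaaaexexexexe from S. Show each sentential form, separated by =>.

S => PxS => xExS => xPxS => xPxexS => xxExexS => xxPxexS => xxxExexS => xxxPxexS => xxxPxexexS => xxxPxexexexS => xxxEexexexexS => xxxEaaexexexexS => xxxaaaexexexexS => xxxaaaexexexexe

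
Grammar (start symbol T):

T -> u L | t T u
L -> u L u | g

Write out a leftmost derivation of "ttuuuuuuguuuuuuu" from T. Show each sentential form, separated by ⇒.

T ⇒ tTu   [T -> t T u]
tTu ⇒ ttTuu   [T -> t T u]
ttTuu ⇒ ttuLuu   [T -> u L]
ttuLuu ⇒ ttuuLuuu   [L -> u L u]
ttuuLuuu ⇒ ttuuuLuuuu   [L -> u L u]
ttuuuLuuuu ⇒ ttuuuuLuuuuu   [L -> u L u]
ttuuuuLuuuuu ⇒ ttuuuuuLuuuuuu   [L -> u L u]
ttuuuuuLuuuuuu ⇒ ttuuuuuuLuuuuuuu   [L -> u L u]
ttuuuuuuLuuuuuuu ⇒ ttuuuuuuguuuuuuu   [L -> g]

T⇒tTu⇒ttTuu⇒ttuLuu⇒ttuuLuuu⇒ttuuuLuuuu⇒ttuuuuLuuuuu⇒ttuuuuuLuuuuuu⇒ttuuuuuuLuuuuuuu⇒ttuuuuuuguuuuuuu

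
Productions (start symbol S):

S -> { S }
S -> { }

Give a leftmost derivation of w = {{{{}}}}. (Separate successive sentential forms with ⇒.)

S ⇒ {S} ⇒ {{S}} ⇒ {{{S}}} ⇒ {{{{}}}}

S ⇒ {S}   [S -> { S }]
{S} ⇒ {{S}}   [S -> { S }]
{{S}} ⇒ {{{S}}}   [S -> { S }]
{{{S}}} ⇒ {{{{}}}}   [S -> { }]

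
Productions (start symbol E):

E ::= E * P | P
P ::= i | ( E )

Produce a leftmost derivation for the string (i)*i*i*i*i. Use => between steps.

E => E*P   [E ::= E * P]
E*P => E*P*P   [E ::= E * P]
E*P*P => E*P*P*P   [E ::= E * P]
E*P*P*P => E*P*P*P*P   [E ::= E * P]
E*P*P*P*P => P*P*P*P*P   [E ::= P]
P*P*P*P*P => (E)*P*P*P*P   [P ::= ( E )]
(E)*P*P*P*P => (P)*P*P*P*P   [E ::= P]
(P)*P*P*P*P => (i)*P*P*P*P   [P ::= i]
(i)*P*P*P*P => (i)*i*P*P*P   [P ::= i]
(i)*i*P*P*P => (i)*i*i*P*P   [P ::= i]
(i)*i*i*P*P => (i)*i*i*i*P   [P ::= i]
(i)*i*i*i*P => (i)*i*i*i*i   [P ::= i]

E => E*P => E*P*P => E*P*P*P => E*P*P*P*P => P*P*P*P*P => (E)*P*P*P*P => (P)*P*P*P*P => (i)*P*P*P*P => (i)*i*P*P*P => (i)*i*i*P*P => (i)*i*i*i*P => (i)*i*i*i*i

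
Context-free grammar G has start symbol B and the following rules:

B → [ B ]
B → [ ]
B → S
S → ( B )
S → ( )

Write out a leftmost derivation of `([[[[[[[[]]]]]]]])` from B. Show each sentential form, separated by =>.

B=>S=>(B)=>([B])=>([[B]])=>([[[B]]])=>([[[[B]]]])=>([[[[[B]]]]])=>([[[[[[B]]]]]])=>([[[[[[[B]]]]]]])=>([[[[[[[[]]]]]]]])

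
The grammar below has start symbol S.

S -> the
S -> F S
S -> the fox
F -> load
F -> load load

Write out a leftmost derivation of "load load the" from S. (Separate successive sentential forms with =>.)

S => F S => load S => load F S => load load S => load load the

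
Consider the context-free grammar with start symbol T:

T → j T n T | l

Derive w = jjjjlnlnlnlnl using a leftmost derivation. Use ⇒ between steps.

T ⇒ jTnT ⇒ jjTnTnT ⇒ jjjTnTnTnT ⇒ jjjjTnTnTnTnT ⇒ jjjjlnTnTnTnT ⇒ jjjjlnlnTnTnT ⇒ jjjjlnlnlnTnT ⇒ jjjjlnlnlnlnT ⇒ jjjjlnlnlnlnl

T ⇒ jTnT   [T → j T n T]
jTnT ⇒ jjTnTnT   [T → j T n T]
jjTnTnT ⇒ jjjTnTnTnT   [T → j T n T]
jjjTnTnTnT ⇒ jjjjTnTnTnTnT   [T → j T n T]
jjjjTnTnTnTnT ⇒ jjjjlnTnTnTnT   [T → l]
jjjjlnTnTnTnT ⇒ jjjjlnlnTnTnT   [T → l]
jjjjlnlnTnTnT ⇒ jjjjlnlnlnTnT   [T → l]
jjjjlnlnlnTnT ⇒ jjjjlnlnlnlnT   [T → l]
jjjjlnlnlnlnT ⇒ jjjjlnlnlnlnl   [T → l]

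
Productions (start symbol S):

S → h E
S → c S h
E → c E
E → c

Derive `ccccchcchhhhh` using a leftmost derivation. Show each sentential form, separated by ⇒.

S ⇒ cSh ⇒ ccShh ⇒ cccShhh ⇒ ccccShhhh ⇒ cccccShhhhh ⇒ ccccchEhhhhh ⇒ ccccchcEhhhhh ⇒ ccccchcchhhhh

S ⇒ cSh   [S → c S h]
cSh ⇒ ccShh   [S → c S h]
ccShh ⇒ cccShhh   [S → c S h]
cccShhh ⇒ ccccShhhh   [S → c S h]
ccccShhhh ⇒ cccccShhhhh   [S → c S h]
cccccShhhhh ⇒ ccccchEhhhhh   [S → h E]
ccccchEhhhhh ⇒ ccccchcEhhhhh   [E → c E]
ccccchcEhhhhh ⇒ ccccchcchhhhh   [E → c]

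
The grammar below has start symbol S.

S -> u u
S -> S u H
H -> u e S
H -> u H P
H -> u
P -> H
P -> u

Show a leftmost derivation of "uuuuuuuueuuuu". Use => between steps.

S => SuH => SuHuH => uuuHuH => uuuuuH => uuuuuuHP => uuuuuuuHPP => uuuuuuuueSPP => uuuuuuuueuuPP => uuuuuuuueuuuP => uuuuuuuueuuuu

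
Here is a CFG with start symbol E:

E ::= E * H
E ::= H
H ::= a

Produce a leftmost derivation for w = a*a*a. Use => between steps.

E => E*H => E*H*H => H*H*H => a*H*H => a*a*H => a*a*a

E => E*H   [E ::= E * H]
E*H => E*H*H   [E ::= E * H]
E*H*H => H*H*H   [E ::= H]
H*H*H => a*H*H   [H ::= a]
a*H*H => a*a*H   [H ::= a]
a*a*H => a*a*a   [H ::= a]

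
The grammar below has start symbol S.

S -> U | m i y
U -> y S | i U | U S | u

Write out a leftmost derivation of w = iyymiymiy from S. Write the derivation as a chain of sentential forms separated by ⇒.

S ⇒ U   [S -> U]
U ⇒ US   [U -> U S]
US ⇒ iUS   [U -> i U]
iUS ⇒ iySS   [U -> y S]
iySS ⇒ iyUS   [S -> U]
iyUS ⇒ iyySS   [U -> y S]
iyySS ⇒ iyymiyS   [S -> m i y]
iyymiyS ⇒ iyymiymiy   [S -> m i y]

S ⇒ U ⇒ US ⇒ iUS ⇒ iySS ⇒ iyUS ⇒ iyySS ⇒ iyymiyS ⇒ iyymiymiy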